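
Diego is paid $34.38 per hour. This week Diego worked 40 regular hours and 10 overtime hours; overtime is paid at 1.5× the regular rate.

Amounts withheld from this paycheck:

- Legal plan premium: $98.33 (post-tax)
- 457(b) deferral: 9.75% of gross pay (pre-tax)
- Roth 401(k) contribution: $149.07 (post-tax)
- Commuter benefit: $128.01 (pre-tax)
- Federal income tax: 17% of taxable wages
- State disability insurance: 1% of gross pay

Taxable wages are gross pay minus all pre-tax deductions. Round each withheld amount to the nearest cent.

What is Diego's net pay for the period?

Regular pay: 40 × $34.38 = $1375.20
Overtime pay: 10 × $34.38 × 1.5 = $515.70
Gross pay = $1375.20 + $515.70 = $1890.90
457(b) deferral: $1890.90 × 0.0975 = $184.36
Commuter benefit: $128.01
Pre-tax total = $184.36 + $128.01 = $312.37
Taxable wages = $1890.90 − $312.37 = $1578.53
Federal income tax: $1578.53 × 0.17 = $268.35
State disability insurance: $1890.90 × 0.01 = $18.91
Legal plan premium: $98.33
Roth 401(k) contribution: $149.07
Total deductions = $184.36 + $128.01 + $268.35 + $18.91 + $98.33 + $149.07 = $847.03
Net pay = $1890.90 − $847.03 = $1043.87

$1043.87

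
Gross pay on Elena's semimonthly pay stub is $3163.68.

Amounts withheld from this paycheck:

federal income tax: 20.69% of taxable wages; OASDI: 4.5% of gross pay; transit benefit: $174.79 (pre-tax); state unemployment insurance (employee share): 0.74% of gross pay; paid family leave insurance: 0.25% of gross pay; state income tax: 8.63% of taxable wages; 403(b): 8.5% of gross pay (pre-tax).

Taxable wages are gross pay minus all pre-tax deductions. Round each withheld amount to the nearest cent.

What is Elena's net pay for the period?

Transit benefit: $174.79
403(b): $3163.68 × 0.085 = $268.91
Pre-tax total = $174.79 + $268.91 = $443.70
Taxable wages = $3163.68 − $443.70 = $2719.98
State income tax: $2719.98 × 0.0863 = $234.73
Federal income tax: $2719.98 × 0.2069 = $562.76
Paid family leave insurance: $3163.68 × 0.0025 = $7.91
OASDI: $3163.68 × 0.045 = $142.37
State unemployment insurance (employee share): $3163.68 × 0.0074 = $23.41
Total deductions = $174.79 + $268.91 + $234.73 + $562.76 + $7.91 + $142.37 + $23.41 = $1414.88
Net pay = $3163.68 − $1414.88 = $1748.80

$1748.80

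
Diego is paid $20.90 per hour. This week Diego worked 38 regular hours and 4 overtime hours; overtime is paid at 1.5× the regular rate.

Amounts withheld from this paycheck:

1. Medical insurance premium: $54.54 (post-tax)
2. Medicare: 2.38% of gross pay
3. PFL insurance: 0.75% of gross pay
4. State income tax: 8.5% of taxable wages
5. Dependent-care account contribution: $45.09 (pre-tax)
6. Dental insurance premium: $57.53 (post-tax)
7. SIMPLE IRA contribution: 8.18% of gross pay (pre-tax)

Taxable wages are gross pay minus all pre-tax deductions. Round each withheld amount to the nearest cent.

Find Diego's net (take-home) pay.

Regular pay: 38 × $20.90 = $794.20
Overtime pay: 4 × $20.90 × 1.5 = $125.40
Gross pay = $794.20 + $125.40 = $919.60
SIMPLE IRA contribution: $919.60 × 0.0818 = $75.22
Dependent-care account contribution: $45.09
Pre-tax total = $75.22 + $45.09 = $120.31
Taxable wages = $919.60 − $120.31 = $799.29
State income tax: $799.29 × 0.085 = $67.94
Medicare: $919.60 × 0.0238 = $21.89
PFL insurance: $919.60 × 0.0075 = $6.90
Medical insurance premium: $54.54
Dental insurance premium: $57.53
Total deductions = $75.22 + $45.09 + $67.94 + $21.89 + $6.90 + $54.54 + $57.53 = $329.11
Net pay = $919.60 − $329.11 = $590.49

$590.49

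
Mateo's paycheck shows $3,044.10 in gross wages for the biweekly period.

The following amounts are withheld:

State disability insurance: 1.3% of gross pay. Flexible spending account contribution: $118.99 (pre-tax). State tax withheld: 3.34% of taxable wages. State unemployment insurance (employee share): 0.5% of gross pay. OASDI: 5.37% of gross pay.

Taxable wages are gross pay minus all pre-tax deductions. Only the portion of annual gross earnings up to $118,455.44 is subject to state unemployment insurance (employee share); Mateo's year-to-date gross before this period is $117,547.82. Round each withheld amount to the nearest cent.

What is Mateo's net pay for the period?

$2,619.83

Flexible spending account contribution: $118.99
Taxable wages = $3,044.10 − $118.99 = $2,925.11
State tax withheld: $2,925.11 × 0.0334 = $97.70
State disability insurance: $3,044.10 × 0.013 = $39.57
OASDI: $3,044.10 × 0.0537 = $163.47
State unemployment insurance (employee share): only $118,455.44 − $117,547.82 = $907.62 of this check is subject → $907.62 × 0.005 = $4.54
Total deductions = $118.99 + $97.70 + $39.57 + $163.47 + $4.54 = $424.27
Net pay = $3,044.10 − $424.27 = $2,619.83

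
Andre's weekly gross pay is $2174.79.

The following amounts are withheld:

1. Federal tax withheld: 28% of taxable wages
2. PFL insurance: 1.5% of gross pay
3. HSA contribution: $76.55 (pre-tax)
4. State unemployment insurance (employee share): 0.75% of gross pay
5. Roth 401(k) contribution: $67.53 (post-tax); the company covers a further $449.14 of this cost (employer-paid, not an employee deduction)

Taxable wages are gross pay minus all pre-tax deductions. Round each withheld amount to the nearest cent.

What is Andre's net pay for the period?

$1394.27

HSA contribution: $76.55
Taxable wages = $2174.79 − $76.55 = $2098.24
Federal tax withheld: $2098.24 × 0.28 = $587.51
State unemployment insurance (employee share): $2174.79 × 0.0075 = $16.31
PFL insurance: $2174.79 × 0.015 = $32.62
Roth 401(k) contribution: $67.53
(Employer's $449.14 toward Roth 401(k) contribution is not withheld from the employee.)
Total deductions = $76.55 + $587.51 + $16.31 + $32.62 + $67.53 = $780.52
Net pay = $2174.79 − $780.52 = $1394.27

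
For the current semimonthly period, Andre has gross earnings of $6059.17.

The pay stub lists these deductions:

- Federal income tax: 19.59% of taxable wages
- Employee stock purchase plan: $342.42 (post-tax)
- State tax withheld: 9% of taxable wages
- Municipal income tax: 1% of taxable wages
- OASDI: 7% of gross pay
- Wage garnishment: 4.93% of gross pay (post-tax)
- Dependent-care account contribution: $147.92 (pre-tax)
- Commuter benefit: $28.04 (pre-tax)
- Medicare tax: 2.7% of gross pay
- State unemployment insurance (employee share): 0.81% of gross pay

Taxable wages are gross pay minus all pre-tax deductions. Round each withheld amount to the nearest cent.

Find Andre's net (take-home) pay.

$2864.41

Dependent-care account contribution: $147.92
Commuter benefit: $28.04
Pre-tax total = $147.92 + $28.04 = $175.96
Taxable wages = $6059.17 − $175.96 = $5883.21
State tax withheld: $5883.21 × 0.09 = $529.49
Federal income tax: $5883.21 × 0.1959 = $1152.52
Municipal income tax: $5883.21 × 0.01 = $58.83
Medicare tax: $6059.17 × 0.027 = $163.60
State unemployment insurance (employee share): $6059.17 × 0.0081 = $49.08
OASDI: $6059.17 × 0.07 = $424.14
Wage garnishment: $6059.17 × 0.0493 = $298.72
Employee stock purchase plan: $342.42
Total deductions = $147.92 + $28.04 + $529.49 + $1152.52 + $58.83 + $163.60 + $49.08 + $424.14 + $298.72 + $342.42 = $3194.76
Net pay = $6059.17 − $3194.76 = $2864.41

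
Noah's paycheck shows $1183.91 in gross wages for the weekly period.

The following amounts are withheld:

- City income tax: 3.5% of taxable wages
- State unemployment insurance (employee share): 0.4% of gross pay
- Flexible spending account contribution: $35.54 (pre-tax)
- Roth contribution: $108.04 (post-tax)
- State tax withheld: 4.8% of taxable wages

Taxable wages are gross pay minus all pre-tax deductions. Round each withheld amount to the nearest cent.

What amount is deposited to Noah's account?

$940.28

Flexible spending account contribution: $35.54
Taxable wages = $1183.91 − $35.54 = $1148.37
City income tax: $1148.37 × 0.035 = $40.19
State tax withheld: $1148.37 × 0.048 = $55.12
State unemployment insurance (employee share): $1183.91 × 0.004 = $4.74
Roth contribution: $108.04
Total deductions = $35.54 + $40.19 + $55.12 + $4.74 + $108.04 = $243.63
Net pay = $1183.91 − $243.63 = $940.28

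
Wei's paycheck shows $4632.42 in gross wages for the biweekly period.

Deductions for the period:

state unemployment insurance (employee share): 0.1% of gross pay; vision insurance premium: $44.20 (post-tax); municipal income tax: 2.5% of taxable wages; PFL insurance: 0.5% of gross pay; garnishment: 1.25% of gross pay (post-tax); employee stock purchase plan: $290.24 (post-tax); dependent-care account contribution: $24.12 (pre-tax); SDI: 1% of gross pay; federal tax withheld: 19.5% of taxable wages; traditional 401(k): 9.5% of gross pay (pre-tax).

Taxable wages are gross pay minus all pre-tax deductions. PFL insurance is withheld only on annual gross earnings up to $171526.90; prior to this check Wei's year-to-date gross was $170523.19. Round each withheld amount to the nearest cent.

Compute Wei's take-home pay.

Traditional 401(k): $4632.42 × 0.095 = $440.08
Dependent-care account contribution: $24.12
Pre-tax total = $440.08 + $24.12 = $464.20
Taxable wages = $4632.42 − $464.20 = $4168.22
Federal tax withheld: $4168.22 × 0.195 = $812.80
Municipal income tax: $4168.22 × 0.025 = $104.21
SDI: $4632.42 × 0.01 = $46.32
State unemployment insurance (employee share): $4632.42 × 0.001 = $4.63
PFL insurance: only $171526.90 − $170523.19 = $1003.71 of this check is subject → $1003.71 × 0.005 = $5.02
Employee stock purchase plan: $290.24
Garnishment: $4632.42 × 0.0125 = $57.91
Vision insurance premium: $44.20
Total deductions = $440.08 + $24.12 + $812.80 + $104.21 + $46.32 + $4.63 + $5.02 + $290.24 + $57.91 + $44.20 = $1829.53
Net pay = $4632.42 − $1829.53 = $2802.89

$2802.89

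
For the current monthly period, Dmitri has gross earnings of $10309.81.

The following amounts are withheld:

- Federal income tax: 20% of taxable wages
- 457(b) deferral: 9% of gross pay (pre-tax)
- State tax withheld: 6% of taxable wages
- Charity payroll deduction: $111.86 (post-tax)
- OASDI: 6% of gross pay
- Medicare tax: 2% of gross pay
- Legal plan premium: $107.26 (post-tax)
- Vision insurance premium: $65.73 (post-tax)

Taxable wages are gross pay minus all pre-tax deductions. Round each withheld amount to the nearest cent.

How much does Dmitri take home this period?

$5832.98

457(b) deferral: $10309.81 × 0.09 = $927.88
Taxable wages = $10309.81 − $927.88 = $9381.93
State tax withheld: $9381.93 × 0.06 = $562.92
Federal income tax: $9381.93 × 0.2 = $1876.39
OASDI: $10309.81 × 0.06 = $618.59
Medicare tax: $10309.81 × 0.02 = $206.20
Legal plan premium: $107.26
Vision insurance premium: $65.73
Charity payroll deduction: $111.86
Total deductions = $927.88 + $562.92 + $1876.39 + $618.59 + $206.20 + $107.26 + $65.73 + $111.86 = $4476.83
Net pay = $10309.81 − $4476.83 = $5832.98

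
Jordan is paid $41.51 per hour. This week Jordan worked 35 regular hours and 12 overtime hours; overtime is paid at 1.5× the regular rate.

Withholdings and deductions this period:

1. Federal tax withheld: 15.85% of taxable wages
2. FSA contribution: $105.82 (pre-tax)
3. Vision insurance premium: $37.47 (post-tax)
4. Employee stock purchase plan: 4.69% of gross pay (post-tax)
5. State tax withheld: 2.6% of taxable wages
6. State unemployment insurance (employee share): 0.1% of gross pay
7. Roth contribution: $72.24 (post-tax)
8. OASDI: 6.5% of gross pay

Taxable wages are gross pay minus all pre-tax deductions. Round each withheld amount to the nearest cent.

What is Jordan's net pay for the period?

$1,349.74

Regular pay: 35 × $41.51 = $1,452.85
Overtime pay: 12 × $41.51 × 1.5 = $747.18
Gross pay = $1,452.85 + $747.18 = $2,200.03
FSA contribution: $105.82
Taxable wages = $2,200.03 − $105.82 = $2,094.21
State tax withheld: $2,094.21 × 0.026 = $54.45
Federal tax withheld: $2,094.21 × 0.1585 = $331.93
OASDI: $2,200.03 × 0.065 = $143.00
State unemployment insurance (employee share): $2,200.03 × 0.001 = $2.20
Vision insurance premium: $37.47
Roth contribution: $72.24
Employee stock purchase plan: $2,200.03 × 0.0469 = $103.18
Total deductions = $105.82 + $54.45 + $331.93 + $143.00 + $2.20 + $37.47 + $72.24 + $103.18 = $850.29
Net pay = $2,200.03 − $850.29 = $1,349.74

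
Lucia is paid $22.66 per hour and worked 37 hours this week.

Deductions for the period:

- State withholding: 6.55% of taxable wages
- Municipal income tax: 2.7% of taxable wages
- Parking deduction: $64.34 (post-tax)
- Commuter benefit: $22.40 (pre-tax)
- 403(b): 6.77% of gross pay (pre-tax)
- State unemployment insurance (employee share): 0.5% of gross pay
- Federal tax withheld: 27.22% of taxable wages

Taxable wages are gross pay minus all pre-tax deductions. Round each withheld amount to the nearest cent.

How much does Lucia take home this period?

$413.83

Gross pay: 37 × $22.66 = $838.42
403(b): $838.42 × 0.0677 = $56.76
Commuter benefit: $22.40
Pre-tax total = $56.76 + $22.40 = $79.16
Taxable wages = $838.42 − $79.16 = $759.26
Federal tax withheld: $759.26 × 0.2722 = $206.67
State withholding: $759.26 × 0.0655 = $49.73
Municipal income tax: $759.26 × 0.027 = $20.50
State unemployment insurance (employee share): $838.42 × 0.005 = $4.19
Parking deduction: $64.34
Total deductions = $56.76 + $22.40 + $206.67 + $49.73 + $20.50 + $4.19 + $64.34 = $424.59
Net pay = $838.42 − $424.59 = $413.83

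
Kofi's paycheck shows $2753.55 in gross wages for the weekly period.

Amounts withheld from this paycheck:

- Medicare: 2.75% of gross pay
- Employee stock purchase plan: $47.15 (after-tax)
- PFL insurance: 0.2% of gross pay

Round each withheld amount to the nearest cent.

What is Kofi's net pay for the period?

$2625.17

Medicare: $2753.55 × 0.0275 = $75.72
PFL insurance: $2753.55 × 0.002 = $5.51
Employee stock purchase plan: $47.15
Total deductions = $75.72 + $5.51 + $47.15 = $128.38
Net pay = $2753.55 − $128.38 = $2625.17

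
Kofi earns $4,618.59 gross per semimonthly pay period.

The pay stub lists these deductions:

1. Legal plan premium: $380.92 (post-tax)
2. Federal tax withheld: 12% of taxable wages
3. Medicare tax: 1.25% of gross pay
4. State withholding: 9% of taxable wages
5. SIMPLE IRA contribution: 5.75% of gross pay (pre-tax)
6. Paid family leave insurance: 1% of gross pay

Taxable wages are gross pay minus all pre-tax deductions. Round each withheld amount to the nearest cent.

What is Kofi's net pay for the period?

$2,954.05

SIMPLE IRA contribution: $4,618.59 × 0.0575 = $265.57
Taxable wages = $4,618.59 − $265.57 = $4,353.02
State withholding: $4,353.02 × 0.09 = $391.77
Federal tax withheld: $4,353.02 × 0.12 = $522.36
Medicare tax: $4,618.59 × 0.0125 = $57.73
Paid family leave insurance: $4,618.59 × 0.01 = $46.19
Legal plan premium: $380.92
Total deductions = $265.57 + $391.77 + $522.36 + $57.73 + $46.19 + $380.92 = $1,664.54
Net pay = $4,618.59 − $1,664.54 = $2,954.05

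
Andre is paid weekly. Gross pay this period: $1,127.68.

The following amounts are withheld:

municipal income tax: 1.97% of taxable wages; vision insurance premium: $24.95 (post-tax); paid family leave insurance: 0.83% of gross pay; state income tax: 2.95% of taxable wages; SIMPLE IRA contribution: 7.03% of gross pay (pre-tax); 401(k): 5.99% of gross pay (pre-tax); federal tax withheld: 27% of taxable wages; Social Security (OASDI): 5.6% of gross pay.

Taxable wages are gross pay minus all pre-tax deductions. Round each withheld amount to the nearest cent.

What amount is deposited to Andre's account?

401(k): $1,127.68 × 0.0599 = $67.55
SIMPLE IRA contribution: $1,127.68 × 0.0703 = $79.28
Pre-tax total = $67.55 + $79.28 = $146.83
Taxable wages = $1,127.68 − $146.83 = $980.85
Municipal income tax: $980.85 × 0.0197 = $19.32
Federal tax withheld: $980.85 × 0.27 = $264.83
State income tax: $980.85 × 0.0295 = $28.94
Paid family leave insurance: $1,127.68 × 0.0083 = $9.36
Social Security (OASDI): $1,127.68 × 0.056 = $63.15
Vision insurance premium: $24.95
Total deductions = $67.55 + $79.28 + $19.32 + $264.83 + $28.94 + $9.36 + $63.15 + $24.95 = $557.38
Net pay = $1,127.68 − $557.38 = $570.30

$570.30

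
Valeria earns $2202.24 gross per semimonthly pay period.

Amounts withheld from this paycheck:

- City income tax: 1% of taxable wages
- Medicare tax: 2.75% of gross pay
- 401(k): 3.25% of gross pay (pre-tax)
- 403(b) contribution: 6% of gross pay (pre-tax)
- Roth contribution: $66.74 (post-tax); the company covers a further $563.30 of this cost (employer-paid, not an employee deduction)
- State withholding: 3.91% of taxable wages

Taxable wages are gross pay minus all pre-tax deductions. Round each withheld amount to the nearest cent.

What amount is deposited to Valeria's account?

$1773.11

403(b) contribution: $2202.24 × 0.06 = $132.13
401(k): $2202.24 × 0.0325 = $71.57
Pre-tax total = $132.13 + $71.57 = $203.70
Taxable wages = $2202.24 − $203.70 = $1998.54
State withholding: $1998.54 × 0.0391 = $78.14
City income tax: $1998.54 × 0.01 = $19.99
Medicare tax: $2202.24 × 0.0275 = $60.56
Roth contribution: $66.74
(Employer's $563.30 toward Roth contribution is not withheld from the employee.)
Total deductions = $132.13 + $71.57 + $78.14 + $19.99 + $60.56 + $66.74 = $429.13
Net pay = $2202.24 − $429.13 = $1773.11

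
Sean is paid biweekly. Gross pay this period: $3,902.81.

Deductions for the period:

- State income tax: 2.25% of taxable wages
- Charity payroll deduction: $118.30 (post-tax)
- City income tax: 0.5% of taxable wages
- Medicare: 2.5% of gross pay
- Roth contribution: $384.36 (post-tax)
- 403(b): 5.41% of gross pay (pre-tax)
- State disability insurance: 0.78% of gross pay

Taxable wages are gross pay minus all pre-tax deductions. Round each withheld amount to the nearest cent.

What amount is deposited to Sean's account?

403(b): $3,902.81 × 0.0541 = $211.14
Taxable wages = $3,902.81 − $211.14 = $3,691.67
State income tax: $3,691.67 × 0.0225 = $83.06
City income tax: $3,691.67 × 0.005 = $18.46
Medicare: $3,902.81 × 0.025 = $97.57
State disability insurance: $3,902.81 × 0.0078 = $30.44
Roth contribution: $384.36
Charity payroll deduction: $118.30
Total deductions = $211.14 + $83.06 + $18.46 + $97.57 + $30.44 + $384.36 + $118.30 = $943.33
Net pay = $3,902.81 − $943.33 = $2,959.48

$2,959.48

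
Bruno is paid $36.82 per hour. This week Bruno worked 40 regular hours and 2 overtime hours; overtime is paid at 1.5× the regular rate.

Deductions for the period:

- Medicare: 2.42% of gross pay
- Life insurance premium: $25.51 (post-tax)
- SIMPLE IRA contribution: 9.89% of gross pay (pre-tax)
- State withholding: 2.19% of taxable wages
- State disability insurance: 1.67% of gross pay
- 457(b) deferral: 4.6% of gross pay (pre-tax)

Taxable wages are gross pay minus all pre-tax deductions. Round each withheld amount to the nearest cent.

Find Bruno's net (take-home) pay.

Regular pay: 40 × $36.82 = $1472.80
Overtime pay: 2 × $36.82 × 1.5 = $110.46
Gross pay = $1472.80 + $110.46 = $1583.26
SIMPLE IRA contribution: $1583.26 × 0.0989 = $156.58
457(b) deferral: $1583.26 × 0.046 = $72.83
Pre-tax total = $156.58 + $72.83 = $229.41
Taxable wages = $1583.26 − $229.41 = $1353.85
State withholding: $1353.85 × 0.0219 = $29.65
State disability insurance: $1583.26 × 0.0167 = $26.44
Medicare: $1583.26 × 0.0242 = $38.31
Life insurance premium: $25.51
Total deductions = $156.58 + $72.83 + $29.65 + $26.44 + $38.31 + $25.51 = $349.32
Net pay = $1583.26 − $349.32 = $1233.94

$1233.94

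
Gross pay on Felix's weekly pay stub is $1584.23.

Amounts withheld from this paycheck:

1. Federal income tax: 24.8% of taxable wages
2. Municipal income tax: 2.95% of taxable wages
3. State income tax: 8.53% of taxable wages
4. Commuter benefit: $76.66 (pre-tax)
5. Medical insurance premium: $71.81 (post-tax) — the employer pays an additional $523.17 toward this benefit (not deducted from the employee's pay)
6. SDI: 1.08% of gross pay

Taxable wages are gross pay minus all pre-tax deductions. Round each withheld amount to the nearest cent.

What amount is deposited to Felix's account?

$871.70

Commuter benefit: $76.66
Taxable wages = $1584.23 − $76.66 = $1507.57
Municipal income tax: $1507.57 × 0.0295 = $44.47
State income tax: $1507.57 × 0.0853 = $128.60
Federal income tax: $1507.57 × 0.248 = $373.88
SDI: $1584.23 × 0.0108 = $17.11
Medical insurance premium: $71.81
(Employer's $523.17 toward medical insurance premium is not withheld from the employee.)
Total deductions = $76.66 + $44.47 + $128.60 + $373.88 + $17.11 + $71.81 = $712.53
Net pay = $1584.23 − $712.53 = $871.70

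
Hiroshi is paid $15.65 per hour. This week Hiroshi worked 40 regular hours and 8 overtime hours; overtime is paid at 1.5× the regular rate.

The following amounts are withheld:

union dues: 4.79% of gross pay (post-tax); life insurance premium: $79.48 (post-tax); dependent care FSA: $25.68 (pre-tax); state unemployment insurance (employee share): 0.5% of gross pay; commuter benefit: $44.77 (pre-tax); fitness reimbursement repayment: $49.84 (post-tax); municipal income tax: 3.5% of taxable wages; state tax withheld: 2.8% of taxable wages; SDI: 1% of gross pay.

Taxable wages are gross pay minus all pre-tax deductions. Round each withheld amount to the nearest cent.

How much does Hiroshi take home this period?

$516.01

Regular pay: 40 × $15.65 = $626.00
Overtime pay: 8 × $15.65 × 1.5 = $187.80
Gross pay = $626.00 + $187.80 = $813.80
Dependent care FSA: $25.68
Commuter benefit: $44.77
Pre-tax total = $25.68 + $44.77 = $70.45
Taxable wages = $813.80 − $70.45 = $743.35
Municipal income tax: $743.35 × 0.035 = $26.02
State tax withheld: $743.35 × 0.028 = $20.81
SDI: $813.80 × 0.01 = $8.14
State unemployment insurance (employee share): $813.80 × 0.005 = $4.07
Union dues: $813.80 × 0.0479 = $38.98
Fitness reimbursement repayment: $49.84
Life insurance premium: $79.48
Total deductions = $25.68 + $44.77 + $26.02 + $20.81 + $8.14 + $4.07 + $38.98 + $49.84 + $79.48 = $297.79
Net pay = $813.80 − $297.79 = $516.01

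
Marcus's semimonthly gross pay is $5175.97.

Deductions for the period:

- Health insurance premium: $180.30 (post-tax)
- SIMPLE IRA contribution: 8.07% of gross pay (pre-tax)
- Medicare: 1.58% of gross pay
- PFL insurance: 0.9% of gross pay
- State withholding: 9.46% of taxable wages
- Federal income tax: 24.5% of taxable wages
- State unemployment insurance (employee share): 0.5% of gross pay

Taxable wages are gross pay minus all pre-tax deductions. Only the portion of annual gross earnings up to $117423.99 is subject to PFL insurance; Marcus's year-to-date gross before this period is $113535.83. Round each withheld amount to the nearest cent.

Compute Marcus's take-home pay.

SIMPLE IRA contribution: $5175.97 × 0.0807 = $417.70
Taxable wages = $5175.97 − $417.70 = $4758.27
State withholding: $4758.27 × 0.0946 = $450.13
Federal income tax: $4758.27 × 0.245 = $1165.78
PFL insurance: only $117423.99 − $113535.83 = $3888.16 of this check is subject → $3888.16 × 0.009 = $34.99
State unemployment insurance (employee share): $5175.97 × 0.005 = $25.88
Medicare: $5175.97 × 0.0158 = $81.78
Health insurance premium: $180.30
Total deductions = $417.70 + $450.13 + $1165.78 + $34.99 + $25.88 + $81.78 + $180.30 = $2356.56
Net pay = $5175.97 − $2356.56 = $2819.41

$2819.41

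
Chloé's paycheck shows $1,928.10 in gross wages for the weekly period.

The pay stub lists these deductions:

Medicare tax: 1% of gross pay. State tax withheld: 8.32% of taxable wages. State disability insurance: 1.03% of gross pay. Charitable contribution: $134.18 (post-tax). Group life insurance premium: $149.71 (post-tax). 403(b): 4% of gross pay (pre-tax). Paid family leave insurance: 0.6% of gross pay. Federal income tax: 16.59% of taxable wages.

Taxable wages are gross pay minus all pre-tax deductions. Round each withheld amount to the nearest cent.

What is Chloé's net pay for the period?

403(b): $1,928.10 × 0.04 = $77.12
Taxable wages = $1,928.10 − $77.12 = $1,850.98
State tax withheld: $1,850.98 × 0.0832 = $154.00
Federal income tax: $1,850.98 × 0.1659 = $307.08
Paid family leave insurance: $1,928.10 × 0.006 = $11.57
State disability insurance: $1,928.10 × 0.0103 = $19.86
Medicare tax: $1,928.10 × 0.01 = $19.28
Charitable contribution: $134.18
Group life insurance premium: $149.71
Total deductions = $77.12 + $154.00 + $307.08 + $11.57 + $19.86 + $19.28 + $134.18 + $149.71 = $872.80
Net pay = $1,928.10 − $872.80 = $1,055.30

$1,055.30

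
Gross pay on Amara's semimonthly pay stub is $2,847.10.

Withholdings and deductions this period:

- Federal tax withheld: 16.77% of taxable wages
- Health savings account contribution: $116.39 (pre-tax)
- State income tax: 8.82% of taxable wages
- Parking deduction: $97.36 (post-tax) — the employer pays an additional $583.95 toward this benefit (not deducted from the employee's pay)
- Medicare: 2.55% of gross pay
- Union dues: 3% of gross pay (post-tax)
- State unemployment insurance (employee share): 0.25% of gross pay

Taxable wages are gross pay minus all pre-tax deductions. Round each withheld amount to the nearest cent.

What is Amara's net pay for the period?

Health savings account contribution: $116.39
Taxable wages = $2,847.10 − $116.39 = $2,730.71
State income tax: $2,730.71 × 0.0882 = $240.85
Federal tax withheld: $2,730.71 × 0.1677 = $457.94
State unemployment insurance (employee share): $2,847.10 × 0.0025 = $7.12
Medicare: $2,847.10 × 0.0255 = $72.60
Union dues: $2,847.10 × 0.03 = $85.41
Parking deduction: $97.36
(Employer's $583.95 toward parking deduction is not withheld from the employee.)
Total deductions = $116.39 + $240.85 + $457.94 + $7.12 + $72.60 + $85.41 + $97.36 = $1,077.67
Net pay = $2,847.10 − $1,077.67 = $1,769.43

$1,769.43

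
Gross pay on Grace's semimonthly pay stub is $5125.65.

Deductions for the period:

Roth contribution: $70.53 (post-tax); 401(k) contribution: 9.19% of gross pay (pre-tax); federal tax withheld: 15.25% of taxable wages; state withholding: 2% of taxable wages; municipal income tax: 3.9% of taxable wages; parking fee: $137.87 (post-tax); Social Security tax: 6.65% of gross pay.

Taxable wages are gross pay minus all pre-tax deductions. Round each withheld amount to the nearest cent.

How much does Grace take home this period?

$3120.89

401(k) contribution: $5125.65 × 0.0919 = $471.05
Taxable wages = $5125.65 − $471.05 = $4654.60
Federal tax withheld: $4654.60 × 0.1525 = $709.83
Municipal income tax: $4654.60 × 0.039 = $181.53
State withholding: $4654.60 × 0.02 = $93.09
Social Security tax: $5125.65 × 0.0665 = $340.86
Parking fee: $137.87
Roth contribution: $70.53
Total deductions = $471.05 + $709.83 + $181.53 + $93.09 + $340.86 + $137.87 + $70.53 = $2004.76
Net pay = $5125.65 − $2004.76 = $3120.89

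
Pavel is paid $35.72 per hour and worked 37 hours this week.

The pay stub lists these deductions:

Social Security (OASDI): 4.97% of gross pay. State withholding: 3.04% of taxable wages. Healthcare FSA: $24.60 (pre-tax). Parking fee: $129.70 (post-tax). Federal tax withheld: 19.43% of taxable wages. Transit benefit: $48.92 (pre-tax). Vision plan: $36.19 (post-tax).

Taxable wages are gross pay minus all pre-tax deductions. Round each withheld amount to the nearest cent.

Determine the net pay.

$736.09

Gross pay: 37 × $35.72 = $1,321.64
Healthcare FSA: $24.60
Transit benefit: $48.92
Pre-tax total = $24.60 + $48.92 = $73.52
Taxable wages = $1,321.64 − $73.52 = $1,248.12
Federal tax withheld: $1,248.12 × 0.1943 = $242.51
State withholding: $1,248.12 × 0.0304 = $37.94
Social Security (OASDI): $1,321.64 × 0.0497 = $65.69
Parking fee: $129.70
Vision plan: $36.19
Total deductions = $24.60 + $48.92 + $242.51 + $37.94 + $65.69 + $129.70 + $36.19 = $585.55
Net pay = $1,321.64 − $585.55 = $736.09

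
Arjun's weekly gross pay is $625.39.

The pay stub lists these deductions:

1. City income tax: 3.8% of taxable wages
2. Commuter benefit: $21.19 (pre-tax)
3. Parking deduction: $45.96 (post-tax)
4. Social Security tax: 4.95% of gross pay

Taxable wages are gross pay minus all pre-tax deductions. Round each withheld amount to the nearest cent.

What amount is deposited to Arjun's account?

Commuter benefit: $21.19
Taxable wages = $625.39 − $21.19 = $604.20
City income tax: $604.20 × 0.038 = $22.96
Social Security tax: $625.39 × 0.0495 = $30.96
Parking deduction: $45.96
Total deductions = $21.19 + $22.96 + $30.96 + $45.96 = $121.07
Net pay = $625.39 − $121.07 = $504.32

$504.32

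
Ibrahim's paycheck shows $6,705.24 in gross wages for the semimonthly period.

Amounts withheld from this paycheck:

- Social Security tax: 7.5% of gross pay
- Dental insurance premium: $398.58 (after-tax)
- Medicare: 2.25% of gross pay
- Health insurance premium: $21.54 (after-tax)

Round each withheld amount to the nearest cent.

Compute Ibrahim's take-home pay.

$5,631.36

Medicare: $6,705.24 × 0.0225 = $150.87
Social Security tax: $6,705.24 × 0.075 = $502.89
Health insurance premium: $21.54
Dental insurance premium: $398.58
Total deductions = $150.87 + $502.89 + $21.54 + $398.58 = $1,073.88
Net pay = $6,705.24 − $1,073.88 = $5,631.36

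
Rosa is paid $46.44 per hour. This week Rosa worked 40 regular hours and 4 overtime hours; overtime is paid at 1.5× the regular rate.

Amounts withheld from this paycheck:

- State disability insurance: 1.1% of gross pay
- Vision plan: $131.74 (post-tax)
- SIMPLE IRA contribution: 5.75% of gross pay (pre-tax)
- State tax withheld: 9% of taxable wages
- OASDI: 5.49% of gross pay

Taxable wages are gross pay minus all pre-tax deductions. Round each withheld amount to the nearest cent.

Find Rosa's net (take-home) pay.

Regular pay: 40 × $46.44 = $1,857.60
Overtime pay: 4 × $46.44 × 1.5 = $278.64
Gross pay = $1,857.60 + $278.64 = $2,136.24
SIMPLE IRA contribution: $2,136.24 × 0.0575 = $122.83
Taxable wages = $2,136.24 − $122.83 = $2,013.41
State tax withheld: $2,013.41 × 0.09 = $181.21
OASDI: $2,136.24 × 0.0549 = $117.28
State disability insurance: $2,136.24 × 0.011 = $23.50
Vision plan: $131.74
Total deductions = $122.83 + $181.21 + $117.28 + $23.50 + $131.74 = $576.56
Net pay = $2,136.24 − $576.56 = $1,559.68

$1,559.68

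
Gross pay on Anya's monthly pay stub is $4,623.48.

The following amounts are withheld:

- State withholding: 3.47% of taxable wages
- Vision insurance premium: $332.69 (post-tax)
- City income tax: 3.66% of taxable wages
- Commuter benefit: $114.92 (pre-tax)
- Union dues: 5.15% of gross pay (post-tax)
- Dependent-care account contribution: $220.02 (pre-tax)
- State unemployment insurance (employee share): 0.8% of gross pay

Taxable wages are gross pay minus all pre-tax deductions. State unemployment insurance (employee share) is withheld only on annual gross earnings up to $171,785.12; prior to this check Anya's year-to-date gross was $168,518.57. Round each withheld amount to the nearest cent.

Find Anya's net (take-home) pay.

Dependent-care account contribution: $220.02
Commuter benefit: $114.92
Pre-tax total = $220.02 + $114.92 = $334.94
Taxable wages = $4,623.48 − $334.94 = $4,288.54
City income tax: $4,288.54 × 0.0366 = $156.96
State withholding: $4,288.54 × 0.0347 = $148.81
State unemployment insurance (employee share): only $171,785.12 − $168,518.57 = $3,266.55 of this check is subject → $3,266.55 × 0.008 = $26.13
Vision insurance premium: $332.69
Union dues: $4,623.48 × 0.0515 = $238.11
Total deductions = $220.02 + $114.92 + $156.96 + $148.81 + $26.13 + $332.69 + $238.11 = $1,237.64
Net pay = $4,623.48 − $1,237.64 = $3,385.84

$3,385.84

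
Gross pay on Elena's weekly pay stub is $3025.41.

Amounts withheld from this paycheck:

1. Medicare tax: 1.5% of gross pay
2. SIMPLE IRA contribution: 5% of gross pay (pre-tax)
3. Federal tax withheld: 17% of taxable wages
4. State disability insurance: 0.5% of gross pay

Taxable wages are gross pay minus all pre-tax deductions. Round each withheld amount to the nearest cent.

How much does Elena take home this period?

$2325.03

SIMPLE IRA contribution: $3025.41 × 0.05 = $151.27
Taxable wages = $3025.41 − $151.27 = $2874.14
Federal tax withheld: $2874.14 × 0.17 = $488.60
Medicare tax: $3025.41 × 0.015 = $45.38
State disability insurance: $3025.41 × 0.005 = $15.13
Total deductions = $151.27 + $488.60 + $45.38 + $15.13 = $700.38
Net pay = $3025.41 − $700.38 = $2325.03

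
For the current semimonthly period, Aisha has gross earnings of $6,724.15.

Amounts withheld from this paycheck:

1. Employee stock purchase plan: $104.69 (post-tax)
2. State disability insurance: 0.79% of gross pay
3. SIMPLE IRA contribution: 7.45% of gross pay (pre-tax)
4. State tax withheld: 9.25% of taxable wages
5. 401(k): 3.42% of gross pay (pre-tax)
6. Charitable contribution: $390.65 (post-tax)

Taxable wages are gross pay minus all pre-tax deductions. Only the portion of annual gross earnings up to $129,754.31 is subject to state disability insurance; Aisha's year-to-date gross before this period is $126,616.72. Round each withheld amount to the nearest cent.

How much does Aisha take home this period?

$4,918.73

SIMPLE IRA contribution: $6,724.15 × 0.0745 = $500.95
401(k): $6,724.15 × 0.0342 = $229.97
Pre-tax total = $500.95 + $229.97 = $730.92
Taxable wages = $6,724.15 − $730.92 = $5,993.23
State tax withheld: $5,993.23 × 0.0925 = $554.37
State disability insurance: only $129,754.31 − $126,616.72 = $3,137.59 of this check is subject → $3,137.59 × 0.0079 = $24.79
Employee stock purchase plan: $104.69
Charitable contribution: $390.65
Total deductions = $500.95 + $229.97 + $554.37 + $24.79 + $104.69 + $390.65 = $1,805.42
Net pay = $6,724.15 − $1,805.42 = $4,918.73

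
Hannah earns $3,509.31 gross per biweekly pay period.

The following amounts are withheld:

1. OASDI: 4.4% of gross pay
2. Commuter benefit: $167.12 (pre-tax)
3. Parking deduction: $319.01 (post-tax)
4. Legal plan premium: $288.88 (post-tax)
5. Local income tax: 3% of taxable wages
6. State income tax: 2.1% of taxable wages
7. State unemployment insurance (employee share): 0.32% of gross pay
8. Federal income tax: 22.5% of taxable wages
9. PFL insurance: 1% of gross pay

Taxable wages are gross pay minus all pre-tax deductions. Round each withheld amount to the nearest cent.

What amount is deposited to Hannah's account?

Commuter benefit: $167.12
Taxable wages = $3,509.31 − $167.12 = $3,342.19
State income tax: $3,342.19 × 0.021 = $70.19
Local income tax: $3,342.19 × 0.03 = $100.27
Federal income tax: $3,342.19 × 0.225 = $751.99
PFL insurance: $3,509.31 × 0.01 = $35.09
State unemployment insurance (employee share): $3,509.31 × 0.0032 = $11.23
OASDI: $3,509.31 × 0.044 = $154.41
Legal plan premium: $288.88
Parking deduction: $319.01
Total deductions = $167.12 + $70.19 + $100.27 + $751.99 + $35.09 + $11.23 + $154.41 + $288.88 + $319.01 = $1,898.19
Net pay = $3,509.31 − $1,898.19 = $1,611.12

$1,611.12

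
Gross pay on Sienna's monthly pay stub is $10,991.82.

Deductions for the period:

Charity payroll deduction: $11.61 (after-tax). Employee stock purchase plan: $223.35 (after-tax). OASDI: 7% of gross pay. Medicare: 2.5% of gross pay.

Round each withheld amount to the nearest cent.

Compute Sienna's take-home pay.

$9,712.63

OASDI: $10,991.82 × 0.07 = $769.43
Medicare: $10,991.82 × 0.025 = $274.80
Charity payroll deduction: $11.61
Employee stock purchase plan: $223.35
Total deductions = $769.43 + $274.80 + $11.61 + $223.35 = $1,279.19
Net pay = $10,991.82 − $1,279.19 = $9,712.63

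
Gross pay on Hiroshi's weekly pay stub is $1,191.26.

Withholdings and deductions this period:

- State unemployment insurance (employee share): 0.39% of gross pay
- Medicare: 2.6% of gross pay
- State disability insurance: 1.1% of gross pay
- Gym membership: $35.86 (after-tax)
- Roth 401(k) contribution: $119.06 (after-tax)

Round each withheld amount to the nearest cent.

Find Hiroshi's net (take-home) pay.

$987.62

State disability insurance: $1,191.26 × 0.011 = $13.10
Medicare: $1,191.26 × 0.026 = $30.97
State unemployment insurance (employee share): $1,191.26 × 0.0039 = $4.65
Gym membership: $35.86
Roth 401(k) contribution: $119.06
Total deductions = $13.10 + $30.97 + $4.65 + $35.86 + $119.06 = $203.64
Net pay = $1,191.26 − $203.64 = $987.62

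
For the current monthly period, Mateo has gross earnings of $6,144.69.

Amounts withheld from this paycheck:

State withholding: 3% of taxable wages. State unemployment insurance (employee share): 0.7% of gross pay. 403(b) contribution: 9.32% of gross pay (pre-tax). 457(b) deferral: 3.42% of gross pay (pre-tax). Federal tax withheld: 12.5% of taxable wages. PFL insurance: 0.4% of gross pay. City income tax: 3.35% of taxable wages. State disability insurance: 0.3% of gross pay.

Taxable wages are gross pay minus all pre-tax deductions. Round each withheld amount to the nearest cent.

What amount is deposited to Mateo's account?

457(b) deferral: $6,144.69 × 0.0342 = $210.15
403(b) contribution: $6,144.69 × 0.0932 = $572.69
Pre-tax total = $210.15 + $572.69 = $782.84
Taxable wages = $6,144.69 − $782.84 = $5,361.85
City income tax: $5,361.85 × 0.0335 = $179.62
State withholding: $5,361.85 × 0.03 = $160.86
Federal tax withheld: $5,361.85 × 0.125 = $670.23
State unemployment insurance (employee share): $6,144.69 × 0.007 = $43.01
State disability insurance: $6,144.69 × 0.003 = $18.43
PFL insurance: $6,144.69 × 0.004 = $24.58
Total deductions = $210.15 + $572.69 + $179.62 + $160.86 + $670.23 + $43.01 + $18.43 + $24.58 = $1,879.57
Net pay = $6,144.69 − $1,879.57 = $4,265.12

$4,265.12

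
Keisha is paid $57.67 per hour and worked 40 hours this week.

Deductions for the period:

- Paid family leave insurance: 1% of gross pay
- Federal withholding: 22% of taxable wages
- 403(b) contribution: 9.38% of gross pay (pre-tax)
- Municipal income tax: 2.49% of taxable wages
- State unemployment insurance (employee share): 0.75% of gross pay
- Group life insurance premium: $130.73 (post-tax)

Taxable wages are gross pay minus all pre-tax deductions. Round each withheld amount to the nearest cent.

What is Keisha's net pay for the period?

Gross pay: 40 × $57.67 = $2,306.80
403(b) contribution: $2,306.80 × 0.0938 = $216.38
Taxable wages = $2,306.80 − $216.38 = $2,090.42
Federal withholding: $2,090.42 × 0.22 = $459.89
Municipal income tax: $2,090.42 × 0.0249 = $52.05
State unemployment insurance (employee share): $2,306.80 × 0.0075 = $17.30
Paid family leave insurance: $2,306.80 × 0.01 = $23.07
Group life insurance premium: $130.73
Total deductions = $216.38 + $459.89 + $52.05 + $17.30 + $23.07 + $130.73 = $899.42
Net pay = $2,306.80 − $899.42 = $1,407.38

$1,407.38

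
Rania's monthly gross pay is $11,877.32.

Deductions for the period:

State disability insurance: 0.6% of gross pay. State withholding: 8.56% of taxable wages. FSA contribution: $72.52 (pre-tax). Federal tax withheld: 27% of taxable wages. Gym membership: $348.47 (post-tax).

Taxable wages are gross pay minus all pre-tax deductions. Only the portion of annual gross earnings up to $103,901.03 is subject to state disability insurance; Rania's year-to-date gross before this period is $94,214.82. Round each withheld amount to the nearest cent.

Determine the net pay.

$7,200.42

FSA contribution: $72.52
Taxable wages = $11,877.32 − $72.52 = $11,804.80
State withholding: $11,804.80 × 0.0856 = $1,010.49
Federal tax withheld: $11,804.80 × 0.27 = $3,187.30
State disability insurance: only $103,901.03 − $94,214.82 = $9,686.21 of this check is subject → $9,686.21 × 0.006 = $58.12
Gym membership: $348.47
Total deductions = $72.52 + $1,010.49 + $3,187.30 + $58.12 + $348.47 = $4,676.90
Net pay = $11,877.32 − $4,676.90 = $7,200.42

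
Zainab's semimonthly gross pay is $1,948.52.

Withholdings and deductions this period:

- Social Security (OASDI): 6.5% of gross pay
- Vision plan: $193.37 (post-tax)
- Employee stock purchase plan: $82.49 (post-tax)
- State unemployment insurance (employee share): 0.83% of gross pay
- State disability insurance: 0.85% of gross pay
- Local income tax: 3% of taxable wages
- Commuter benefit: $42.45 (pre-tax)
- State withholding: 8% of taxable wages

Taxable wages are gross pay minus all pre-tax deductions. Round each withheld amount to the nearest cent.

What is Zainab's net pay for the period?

Commuter benefit: $42.45
Taxable wages = $1,948.52 − $42.45 = $1,906.07
State withholding: $1,906.07 × 0.08 = $152.49
Local income tax: $1,906.07 × 0.03 = $57.18
Social Security (OASDI): $1,948.52 × 0.065 = $126.65
State unemployment insurance (employee share): $1,948.52 × 0.0083 = $16.17
State disability insurance: $1,948.52 × 0.0085 = $16.56
Vision plan: $193.37
Employee stock purchase plan: $82.49
Total deductions = $42.45 + $152.49 + $57.18 + $126.65 + $16.17 + $16.56 + $193.37 + $82.49 = $687.36
Net pay = $1,948.52 − $687.36 = $1,261.16

$1,261.16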